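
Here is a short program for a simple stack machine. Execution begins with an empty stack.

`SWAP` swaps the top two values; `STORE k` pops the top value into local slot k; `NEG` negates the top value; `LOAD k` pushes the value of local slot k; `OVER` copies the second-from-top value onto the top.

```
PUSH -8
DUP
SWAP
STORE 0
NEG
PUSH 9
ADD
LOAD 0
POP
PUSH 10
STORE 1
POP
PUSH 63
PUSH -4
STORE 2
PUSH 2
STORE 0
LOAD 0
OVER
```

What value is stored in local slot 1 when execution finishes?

PUSH -8 : -8
DUP     : -8 -8
SWAP    : -8 -8
STORE 0 : -8
NEG     : 8
PUSH 9  : 8 9
ADD     : 17
LOAD 0  : 17 -8
POP     : 17
PUSH 10 : 17 10
STORE 1 : 17
POP     : (empty)
PUSH 63 : 63
PUSH -4 : 63 -4
STORE 2 : 63
PUSH 2  : 63 2
STORE 0 : 63
LOAD 0  : 63 2
OVER    : 63 2 63

10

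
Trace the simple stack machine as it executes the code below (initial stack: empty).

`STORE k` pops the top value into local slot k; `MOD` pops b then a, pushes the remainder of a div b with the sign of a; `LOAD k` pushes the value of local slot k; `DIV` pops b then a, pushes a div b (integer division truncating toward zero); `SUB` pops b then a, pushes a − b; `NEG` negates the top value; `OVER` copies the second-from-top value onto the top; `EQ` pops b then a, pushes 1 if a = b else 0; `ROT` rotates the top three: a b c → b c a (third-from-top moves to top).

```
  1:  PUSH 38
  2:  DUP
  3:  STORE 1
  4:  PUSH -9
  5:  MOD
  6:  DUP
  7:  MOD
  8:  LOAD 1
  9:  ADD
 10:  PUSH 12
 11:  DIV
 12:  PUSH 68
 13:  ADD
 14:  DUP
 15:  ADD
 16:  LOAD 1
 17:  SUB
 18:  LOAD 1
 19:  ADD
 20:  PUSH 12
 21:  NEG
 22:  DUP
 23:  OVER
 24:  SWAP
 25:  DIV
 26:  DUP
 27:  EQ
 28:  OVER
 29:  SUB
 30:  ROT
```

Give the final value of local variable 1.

PUSH 38 → 38
DUP     → 38 38
STORE 1 → 38
PUSH -9 → 38 -9
MOD     → 2
DUP     → 2 2
MOD     → 0
LOAD 1  → 0 38
ADD     → 38
PUSH 12 → 38 12
DIV     → 3
PUSH 68 → 3 68
ADD     → 71
DUP     → 71 71
ADD     → 142
LOAD 1  → 142 38
SUB     → 104
LOAD 1  → 104 38
ADD     → 142
PUSH 12 → 142 12
NEG     → 142 -12
DUP     → 142 -12 -12
OVER    → 142 -12 -12 -12
SWAP    → 142 -12 -12 -12
DIV     → 142 -12 1
DUP     → 142 -12 1 1
EQ      → 142 -12 1
OVER    → 142 -12 1 -12
SUB     → 142 -12 13
ROT     → -12 13 142

38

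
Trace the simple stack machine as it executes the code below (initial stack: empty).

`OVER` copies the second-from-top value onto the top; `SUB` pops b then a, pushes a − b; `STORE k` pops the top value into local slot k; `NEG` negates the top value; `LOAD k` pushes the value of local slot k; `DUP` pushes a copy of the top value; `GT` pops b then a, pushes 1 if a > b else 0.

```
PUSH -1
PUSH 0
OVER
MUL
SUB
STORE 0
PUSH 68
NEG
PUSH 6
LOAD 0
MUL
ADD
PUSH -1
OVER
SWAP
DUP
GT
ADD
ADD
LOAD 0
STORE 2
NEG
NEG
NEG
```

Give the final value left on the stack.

148

PUSH -1 : -1
PUSH 0  : -1 0
OVER    : -1 0 -1
MUL     : -1 0
SUB     : -1
STORE 0 : (empty)
PUSH 68 : 68
NEG     : -68
PUSH 6  : -68 6
LOAD 0  : -68 6 -1
MUL     : -68 -6
ADD     : -74
PUSH -1 : -74 -1
OVER    : -74 -1 -74
SWAP    : -74 -74 -1
DUP     : -74 -74 -1 -1
GT      : -74 -74 0
ADD     : -74 -74
ADD     : -148
LOAD 0  : -148 -1
STORE 2 : -148
NEG     : 148
NEG     : -148
NEG     : 148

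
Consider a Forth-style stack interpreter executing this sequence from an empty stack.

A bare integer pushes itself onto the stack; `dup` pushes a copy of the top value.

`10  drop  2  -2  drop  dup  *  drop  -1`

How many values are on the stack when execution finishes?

1

10    [10]
drop  []
2     [2]
-2    [2, -2]
drop  [2]
dup   [2, 2]
*     [4]
drop  []
-1    [-1]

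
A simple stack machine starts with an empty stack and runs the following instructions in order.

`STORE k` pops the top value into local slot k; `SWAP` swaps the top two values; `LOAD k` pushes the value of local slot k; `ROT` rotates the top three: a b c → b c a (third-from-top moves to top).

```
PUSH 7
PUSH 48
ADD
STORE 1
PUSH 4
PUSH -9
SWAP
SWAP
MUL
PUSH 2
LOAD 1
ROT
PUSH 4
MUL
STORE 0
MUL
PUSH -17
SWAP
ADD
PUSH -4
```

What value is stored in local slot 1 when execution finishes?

PUSH 7   -> [7]
PUSH 48  -> [7, 48]
ADD      -> [55]
STORE 1  -> []
PUSH 4   -> [4]
PUSH -9  -> [4, -9]
SWAP     -> [-9, 4]
SWAP     -> [4, -9]
MUL      -> [-36]
PUSH 2   -> [-36, 2]
LOAD 1   -> [-36, 2, 55]
ROT      -> [2, 55, -36]
PUSH 4   -> [2, 55, -36, 4]
MUL      -> [2, 55, -144]
STORE 0  -> [2, 55]
MUL      -> [110]
PUSH -17 -> [110, -17]
SWAP     -> [-17, 110]
ADD      -> [93]
PUSH -4  -> [93, -4]

55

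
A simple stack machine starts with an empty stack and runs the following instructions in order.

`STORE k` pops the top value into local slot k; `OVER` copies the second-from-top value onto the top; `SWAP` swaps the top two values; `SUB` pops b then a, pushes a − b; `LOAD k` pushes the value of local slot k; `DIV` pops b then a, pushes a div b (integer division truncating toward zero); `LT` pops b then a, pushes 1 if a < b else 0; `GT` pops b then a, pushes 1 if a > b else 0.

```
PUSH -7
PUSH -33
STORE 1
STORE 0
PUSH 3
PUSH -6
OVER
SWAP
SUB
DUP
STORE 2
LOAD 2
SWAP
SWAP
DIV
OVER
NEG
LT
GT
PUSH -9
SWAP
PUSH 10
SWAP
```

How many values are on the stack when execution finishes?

3

PUSH -7   -7
PUSH -33  -7 -33
STORE 1   -7
STORE 0   (empty)
PUSH 3    3
PUSH -6   3 -6
OVER      3 -6 3
SWAP      3 3 -6
SUB       3 9
DUP       3 9 9
STORE 2   3 9
LOAD 2    3 9 9
SWAP      3 9 9
SWAP      3 9 9
DIV       3 1
OVER      3 1 3
NEG       3 1 -3
LT        3 0
GT        1
PUSH -9   1 -9
SWAP      -9 1
PUSH 10   -9 1 10
SWAP      -9 10 1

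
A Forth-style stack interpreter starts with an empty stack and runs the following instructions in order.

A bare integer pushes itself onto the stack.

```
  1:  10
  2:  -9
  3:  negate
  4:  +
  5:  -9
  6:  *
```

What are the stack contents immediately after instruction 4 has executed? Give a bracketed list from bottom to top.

[19]

10     : [10]
-9     : [10, -9]
negate : [10, 9]
+      : [19]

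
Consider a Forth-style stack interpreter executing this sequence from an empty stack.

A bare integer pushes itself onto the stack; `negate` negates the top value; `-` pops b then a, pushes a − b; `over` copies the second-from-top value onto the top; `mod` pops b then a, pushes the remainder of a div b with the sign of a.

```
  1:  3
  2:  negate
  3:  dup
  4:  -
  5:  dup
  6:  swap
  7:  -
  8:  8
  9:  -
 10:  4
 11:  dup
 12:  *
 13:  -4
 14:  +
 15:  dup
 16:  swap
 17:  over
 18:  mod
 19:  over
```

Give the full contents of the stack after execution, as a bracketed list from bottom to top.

3      : 3
negate : -3
dup    : -3 -3
-      : 0
dup    : 0 0
swap   : 0 0
-      : 0
8      : 0 8
-      : -8
4      : -8 4
dup    : -8 4 4
*      : -8 16
-4     : -8 16 -4
+      : -8 12
dup    : -8 12 12
swap   : -8 12 12
over   : -8 12 12 12
mod    : -8 12 0
over   : -8 12 0 12

[-8, 12, 0, 12]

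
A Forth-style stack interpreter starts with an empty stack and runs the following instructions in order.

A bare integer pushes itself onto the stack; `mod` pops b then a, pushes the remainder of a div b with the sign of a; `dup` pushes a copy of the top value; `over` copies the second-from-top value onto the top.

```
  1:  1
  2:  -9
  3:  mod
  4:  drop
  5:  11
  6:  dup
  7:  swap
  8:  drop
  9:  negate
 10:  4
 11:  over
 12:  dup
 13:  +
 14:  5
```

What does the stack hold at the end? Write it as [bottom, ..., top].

1       [1]
-9      [1, -9]
mod     [1]
drop    []
11      [11]
dup     [11, 11]
swap    [11, 11]
drop    [11]
negate  [-11]
4       [-11, 4]
over    [-11, 4, -11]
dup     [-11, 4, -11, -11]
+       [-11, 4, -22]
5       [-11, 4, -22, 5]

[-11, 4, -22, 5]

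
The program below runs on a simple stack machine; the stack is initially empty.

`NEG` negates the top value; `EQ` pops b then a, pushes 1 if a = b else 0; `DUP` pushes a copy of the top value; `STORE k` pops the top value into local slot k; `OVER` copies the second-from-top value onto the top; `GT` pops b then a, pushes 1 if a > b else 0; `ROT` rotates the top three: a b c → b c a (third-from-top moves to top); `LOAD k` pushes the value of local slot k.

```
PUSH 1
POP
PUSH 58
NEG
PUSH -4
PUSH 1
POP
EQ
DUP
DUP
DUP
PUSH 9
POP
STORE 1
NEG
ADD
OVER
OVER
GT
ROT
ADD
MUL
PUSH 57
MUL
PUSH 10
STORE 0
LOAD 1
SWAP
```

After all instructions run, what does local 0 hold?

10

PUSH 1   [1]
POP      []
PUSH 58  [58]
NEG      [-58]
PUSH -4  [-58, -4]
PUSH 1   [-58, -4, 1]
POP      [-58, -4]
EQ       [0]
DUP      [0, 0]
DUP      [0, 0, 0]
DUP      [0, 0, 0, 0]
PUSH 9   [0, 0, 0, 0, 9]
POP      [0, 0, 0, 0]
STORE 1  [0, 0, 0]
NEG      [0, 0, 0]
ADD      [0, 0]
OVER     [0, 0, 0]
OVER     [0, 0, 0, 0]
GT       [0, 0, 0]
ROT      [0, 0, 0]
ADD      [0, 0]
MUL      [0]
PUSH 57  [0, 57]
MUL      [0]
PUSH 10  [0, 10]
STORE 0  [0]
LOAD 1   [0, 0]
SWAP     [0, 0]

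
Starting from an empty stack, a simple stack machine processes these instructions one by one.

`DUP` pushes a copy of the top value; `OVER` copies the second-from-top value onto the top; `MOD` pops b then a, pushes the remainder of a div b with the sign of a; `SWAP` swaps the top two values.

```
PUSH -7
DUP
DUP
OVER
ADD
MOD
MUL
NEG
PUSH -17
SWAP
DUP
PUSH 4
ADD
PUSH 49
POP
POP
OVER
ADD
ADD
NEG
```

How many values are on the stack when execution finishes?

1

PUSH -7  : -7
DUP      : -7 -7
DUP      : -7 -7 -7
OVER     : -7 -7 -7 -7
ADD      : -7 -7 -14
MOD      : -7 -7
MUL      : 49
NEG      : -49
PUSH -17 : -49 -17
SWAP     : -17 -49
DUP      : -17 -49 -49
PUSH 4   : -17 -49 -49 4
ADD      : -17 -49 -45
PUSH 49  : -17 -49 -45 49
POP      : -17 -49 -45
POP      : -17 -49
OVER     : -17 -49 -17
ADD      : -17 -66
ADD      : -83
NEG      : 83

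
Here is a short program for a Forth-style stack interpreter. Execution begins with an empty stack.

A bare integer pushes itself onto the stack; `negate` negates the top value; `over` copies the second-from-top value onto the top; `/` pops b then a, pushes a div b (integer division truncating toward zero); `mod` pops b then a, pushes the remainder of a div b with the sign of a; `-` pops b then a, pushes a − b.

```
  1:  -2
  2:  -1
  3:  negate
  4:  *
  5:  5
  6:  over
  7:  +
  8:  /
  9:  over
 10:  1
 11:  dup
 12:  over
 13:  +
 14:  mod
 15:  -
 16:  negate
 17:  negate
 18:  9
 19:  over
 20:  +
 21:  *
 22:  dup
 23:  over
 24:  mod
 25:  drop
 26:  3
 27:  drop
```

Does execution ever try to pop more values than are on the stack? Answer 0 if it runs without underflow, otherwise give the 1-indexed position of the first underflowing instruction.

-2     → -2
-1     → -2 -1
negate → -2 1
*      → -2
5      → -2 5
over   → -2 5 -2
+      → -2 3
/      → 0
over  — needs 2 operands, stack has 1 → underflow

9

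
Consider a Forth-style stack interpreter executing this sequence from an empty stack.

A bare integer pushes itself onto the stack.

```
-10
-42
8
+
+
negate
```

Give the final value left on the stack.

-10    → -10
-42    → -10 -42
8      → -10 -42 8
+      → -10 -34
+      → -44
negate → 44

44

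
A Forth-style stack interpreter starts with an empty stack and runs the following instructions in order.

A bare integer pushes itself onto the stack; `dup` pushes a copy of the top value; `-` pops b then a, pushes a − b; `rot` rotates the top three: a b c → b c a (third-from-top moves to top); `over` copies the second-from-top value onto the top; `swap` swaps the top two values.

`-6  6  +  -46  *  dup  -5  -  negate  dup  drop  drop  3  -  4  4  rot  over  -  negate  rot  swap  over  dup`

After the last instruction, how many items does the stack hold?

5

-6     -> [-6]
6      -> [-6, 6]
+      -> [0]
-46    -> [0, -46]
*      -> [0]
dup    -> [0, 0]
-5     -> [0, 0, -5]
-      -> [0, 5]
negate -> [0, -5]
dup    -> [0, -5, -5]
drop   -> [0, -5]
drop   -> [0]
3      -> [0, 3]
-      -> [-3]
4      -> [-3, 4]
4      -> [-3, 4, 4]
rot    -> [4, 4, -3]
over   -> [4, 4, -3, 4]
-      -> [4, 4, -7]
negate -> [4, 4, 7]
rot    -> [4, 7, 4]
swap   -> [4, 4, 7]
over   -> [4, 4, 7, 4]
dup    -> [4, 4, 7, 4, 4]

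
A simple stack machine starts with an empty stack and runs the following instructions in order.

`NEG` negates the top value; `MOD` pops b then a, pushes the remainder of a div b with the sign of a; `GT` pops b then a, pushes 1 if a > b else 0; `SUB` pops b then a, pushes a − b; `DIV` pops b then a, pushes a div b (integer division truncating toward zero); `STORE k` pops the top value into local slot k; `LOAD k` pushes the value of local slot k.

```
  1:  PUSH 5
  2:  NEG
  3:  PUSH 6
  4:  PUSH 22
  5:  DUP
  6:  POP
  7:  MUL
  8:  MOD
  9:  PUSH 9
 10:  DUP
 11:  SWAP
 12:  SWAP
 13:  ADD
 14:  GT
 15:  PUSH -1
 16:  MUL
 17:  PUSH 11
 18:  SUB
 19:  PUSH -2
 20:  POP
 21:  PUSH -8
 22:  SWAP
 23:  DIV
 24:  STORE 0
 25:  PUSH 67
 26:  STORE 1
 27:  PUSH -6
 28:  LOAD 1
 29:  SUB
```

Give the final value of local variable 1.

PUSH 5  -> 5
NEG     -> -5
PUSH 6  -> -5 6
PUSH 22 -> -5 6 22
DUP     -> -5 6 22 22
POP     -> -5 6 22
MUL     -> -5 132
MOD     -> -5
PUSH 9  -> -5 9
DUP     -> -5 9 9
SWAP    -> -5 9 9
SWAP    -> -5 9 9
ADD     -> -5 18
GT      -> 0
PUSH -1 -> 0 -1
MUL     -> 0
PUSH 11 -> 0 11
SUB     -> -11
PUSH -2 -> -11 -2
POP     -> -11
PUSH -8 -> -11 -8
SWAP    -> -8 -11
DIV     -> 0
STORE 0 -> (empty)
PUSH 67 -> 67
STORE 1 -> (empty)
PUSH -6 -> -6
LOAD 1  -> -6 67
SUB     -> -73

67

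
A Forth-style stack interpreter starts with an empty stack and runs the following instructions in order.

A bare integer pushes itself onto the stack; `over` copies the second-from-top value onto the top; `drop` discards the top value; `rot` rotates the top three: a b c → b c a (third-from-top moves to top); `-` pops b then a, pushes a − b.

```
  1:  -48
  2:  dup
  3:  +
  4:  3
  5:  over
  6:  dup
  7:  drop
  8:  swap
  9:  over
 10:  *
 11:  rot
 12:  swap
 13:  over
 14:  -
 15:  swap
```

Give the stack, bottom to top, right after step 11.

-48  -> -48
dup  -> -48 -48
+    -> -96
3    -> -96 3
over -> -96 3 -96
dup  -> -96 3 -96 -96
drop -> -96 3 -96
swap -> -96 -96 3
over -> -96 -96 3 -96
*    -> -96 -96 -288
rot  -> -96 -288 -96

[-96, -288, -96]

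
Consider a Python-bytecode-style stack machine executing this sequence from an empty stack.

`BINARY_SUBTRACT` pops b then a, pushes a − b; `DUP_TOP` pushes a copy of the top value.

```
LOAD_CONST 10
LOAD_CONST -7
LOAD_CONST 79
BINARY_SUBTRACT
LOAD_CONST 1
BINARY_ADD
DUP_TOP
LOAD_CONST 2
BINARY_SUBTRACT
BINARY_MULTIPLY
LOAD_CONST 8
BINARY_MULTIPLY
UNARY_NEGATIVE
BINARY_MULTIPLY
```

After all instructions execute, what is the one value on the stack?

LOAD_CONST 10    [10]
LOAD_CONST -7    [10, -7]
LOAD_CONST 79    [10, -7, 79]
BINARY_SUBTRACT  [10, -86]
LOAD_CONST 1     [10, -86, 1]
BINARY_ADD       [10, -85]
DUP_TOP          [10, -85, -85]
LOAD_CONST 2     [10, -85, -85, 2]
BINARY_SUBTRACT  [10, -85, -87]
BINARY_MULTIPLY  [10, 7395]
LOAD_CONST 8     [10, 7395, 8]
BINARY_MULTIPLY  [10, 59160]
UNARY_NEGATIVE   [10, -59160]
BINARY_MULTIPLY  [-591600]

-591600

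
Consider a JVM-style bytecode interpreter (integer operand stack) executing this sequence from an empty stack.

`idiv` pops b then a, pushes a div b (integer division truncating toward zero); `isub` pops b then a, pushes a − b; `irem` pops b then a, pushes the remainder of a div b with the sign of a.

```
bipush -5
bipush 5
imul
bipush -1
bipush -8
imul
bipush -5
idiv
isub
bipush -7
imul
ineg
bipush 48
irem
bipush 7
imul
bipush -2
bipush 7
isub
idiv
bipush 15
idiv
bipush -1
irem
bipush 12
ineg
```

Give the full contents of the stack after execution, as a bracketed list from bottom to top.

bipush -5 -> [-5]
bipush 5  -> [-5, 5]
imul      -> [-25]
bipush -1 -> [-25, -1]
bipush -8 -> [-25, -1, -8]
imul      -> [-25, 8]
bipush -5 -> [-25, 8, -5]
idiv      -> [-25, -1]
isub      -> [-24]
bipush -7 -> [-24, -7]
imul      -> [168]
ineg      -> [-168]
bipush 48 -> [-168, 48]
irem      -> [-24]
bipush 7  -> [-24, 7]
imul      -> [-168]
bipush -2 -> [-168, -2]
bipush 7  -> [-168, -2, 7]
isub      -> [-168, -9]
idiv      -> [18]
bipush 15 -> [18, 15]
idiv      -> [1]
bipush -1 -> [1, -1]
irem      -> [0]
bipush 12 -> [0, 12]
ineg      -> [0, -12]

[0, -12]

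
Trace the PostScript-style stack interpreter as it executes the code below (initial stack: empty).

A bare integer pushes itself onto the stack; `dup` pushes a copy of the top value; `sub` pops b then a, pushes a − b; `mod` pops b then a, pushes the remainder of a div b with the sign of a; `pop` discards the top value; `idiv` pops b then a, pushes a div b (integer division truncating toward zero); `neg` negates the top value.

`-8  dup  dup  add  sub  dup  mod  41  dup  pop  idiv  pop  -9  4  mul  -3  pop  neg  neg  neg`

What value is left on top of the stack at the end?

36

-8    [-8]
dup   [-8, -8]
dup   [-8, -8, -8]
add   [-8, -16]
sub   [8]
dup   [8, 8]
mod   [0]
41    [0, 41]
dup   [0, 41, 41]
pop   [0, 41]
idiv  [0]
pop   []
-9    [-9]
4     [-9, 4]
mul   [-36]
-3    [-36, -3]
pop   [-36]
neg   [36]
neg   [-36]
neg   [36]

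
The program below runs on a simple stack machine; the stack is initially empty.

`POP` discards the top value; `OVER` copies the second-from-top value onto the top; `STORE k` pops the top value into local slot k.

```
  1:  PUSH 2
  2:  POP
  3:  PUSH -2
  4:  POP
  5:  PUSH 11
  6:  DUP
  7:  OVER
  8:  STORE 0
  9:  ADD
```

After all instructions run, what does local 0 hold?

PUSH 2  : 2
POP     : (empty)
PUSH -2 : -2
POP     : (empty)
PUSH 11 : 11
DUP     : 11 11
OVER    : 11 11 11
STORE 0 : 11 11
ADD     : 22

11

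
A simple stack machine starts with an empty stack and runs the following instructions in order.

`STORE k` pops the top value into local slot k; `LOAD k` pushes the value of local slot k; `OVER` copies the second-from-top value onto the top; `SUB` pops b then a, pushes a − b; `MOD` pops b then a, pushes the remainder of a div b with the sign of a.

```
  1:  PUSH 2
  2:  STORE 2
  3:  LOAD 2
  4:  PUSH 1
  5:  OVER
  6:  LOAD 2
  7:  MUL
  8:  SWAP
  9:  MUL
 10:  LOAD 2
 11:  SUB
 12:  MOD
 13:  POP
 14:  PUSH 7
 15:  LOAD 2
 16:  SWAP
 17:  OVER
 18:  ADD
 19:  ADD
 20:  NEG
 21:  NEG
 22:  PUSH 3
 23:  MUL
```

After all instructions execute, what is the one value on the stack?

33

PUSH 2  -> [2]
STORE 2 -> []
LOAD 2  -> [2]
PUSH 1  -> [2, 1]
OVER    -> [2, 1, 2]
LOAD 2  -> [2, 1, 2, 2]
MUL     -> [2, 1, 4]
SWAP    -> [2, 4, 1]
MUL     -> [2, 4]
LOAD 2  -> [2, 4, 2]
SUB     -> [2, 2]
MOD     -> [0]
POP     -> []
PUSH 7  -> [7]
LOAD 2  -> [7, 2]
SWAP    -> [2, 7]
OVER    -> [2, 7, 2]
ADD     -> [2, 9]
ADD     -> [11]
NEG     -> [-11]
NEG     -> [11]
PUSH 3  -> [11, 3]
MUL     -> [33]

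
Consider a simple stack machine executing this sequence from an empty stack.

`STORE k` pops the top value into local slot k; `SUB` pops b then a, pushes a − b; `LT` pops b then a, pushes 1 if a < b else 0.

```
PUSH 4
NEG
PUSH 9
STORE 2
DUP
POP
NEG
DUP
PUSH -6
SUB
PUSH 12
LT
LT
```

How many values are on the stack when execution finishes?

PUSH 4  : [4]
NEG     : [-4]
PUSH 9  : [-4, 9]
STORE 2 : [-4]
DUP     : [-4, -4]
POP     : [-4]
NEG     : [4]
DUP     : [4, 4]
PUSH -6 : [4, 4, -6]
SUB     : [4, 10]
PUSH 12 : [4, 10, 12]
LT      : [4, 1]
LT      : [0]

1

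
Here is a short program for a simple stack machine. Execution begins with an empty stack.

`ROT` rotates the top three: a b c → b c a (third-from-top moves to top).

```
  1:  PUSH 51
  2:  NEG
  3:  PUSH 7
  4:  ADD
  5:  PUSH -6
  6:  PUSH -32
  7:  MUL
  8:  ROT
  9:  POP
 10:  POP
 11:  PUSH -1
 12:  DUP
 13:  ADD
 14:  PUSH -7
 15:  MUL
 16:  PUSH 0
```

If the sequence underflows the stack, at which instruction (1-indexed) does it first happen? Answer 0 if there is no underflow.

PUSH 51  : [51]
NEG      : [-51]
PUSH 7   : [-51, 7]
ADD      : [-44]
PUSH -6  : [-44, -6]
PUSH -32 : [-44, -6, -32]
MUL      : [-44, 192]
ROT  — needs 3 operands, stack has 2 → underflow

8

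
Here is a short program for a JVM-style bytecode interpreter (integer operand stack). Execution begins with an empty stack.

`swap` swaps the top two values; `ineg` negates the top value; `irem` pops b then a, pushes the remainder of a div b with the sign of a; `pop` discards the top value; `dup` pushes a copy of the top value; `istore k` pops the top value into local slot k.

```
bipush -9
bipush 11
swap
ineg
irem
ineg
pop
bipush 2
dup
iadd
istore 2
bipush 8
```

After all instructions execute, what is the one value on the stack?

bipush -9 -> [-9]
bipush 11 -> [-9, 11]
swap      -> [11, -9]
ineg      -> [11, 9]
irem      -> [2]
ineg      -> [-2]
pop       -> []
bipush 2  -> [2]
dup       -> [2, 2]
iadd      -> [4]
istore 2  -> []
bipush 8  -> [8]

8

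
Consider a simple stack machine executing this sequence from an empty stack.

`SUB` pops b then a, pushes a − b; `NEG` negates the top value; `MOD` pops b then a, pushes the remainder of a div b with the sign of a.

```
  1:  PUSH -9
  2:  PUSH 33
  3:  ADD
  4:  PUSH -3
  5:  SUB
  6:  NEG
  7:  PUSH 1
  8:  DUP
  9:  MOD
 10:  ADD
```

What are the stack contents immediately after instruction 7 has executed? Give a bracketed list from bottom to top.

[-27, 1]

PUSH -9  [-9]
PUSH 33  [-9, 33]
ADD      [24]
PUSH -3  [24, -3]
SUB      [27]
NEG      [-27]
PUSH 1   [-27, 1]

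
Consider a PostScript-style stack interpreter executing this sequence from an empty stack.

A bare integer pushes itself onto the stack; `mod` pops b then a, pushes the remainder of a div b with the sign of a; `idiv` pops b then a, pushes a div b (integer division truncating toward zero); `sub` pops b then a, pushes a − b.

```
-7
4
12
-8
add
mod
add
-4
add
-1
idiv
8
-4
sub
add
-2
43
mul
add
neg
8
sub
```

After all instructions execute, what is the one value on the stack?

-7   : [-7]
4    : [-7, 4]
12   : [-7, 4, 12]
-8   : [-7, 4, 12, -8]
add  : [-7, 4, 4]
mod  : [-7, 0]
add  : [-7]
-4   : [-7, -4]
add  : [-11]
-1   : [-11, -1]
idiv : [11]
8    : [11, 8]
-4   : [11, 8, -4]
sub  : [11, 12]
add  : [23]
-2   : [23, -2]
43   : [23, -2, 43]
mul  : [23, -86]
add  : [-63]
neg  : [63]
8    : [63, 8]
sub  : [55]

55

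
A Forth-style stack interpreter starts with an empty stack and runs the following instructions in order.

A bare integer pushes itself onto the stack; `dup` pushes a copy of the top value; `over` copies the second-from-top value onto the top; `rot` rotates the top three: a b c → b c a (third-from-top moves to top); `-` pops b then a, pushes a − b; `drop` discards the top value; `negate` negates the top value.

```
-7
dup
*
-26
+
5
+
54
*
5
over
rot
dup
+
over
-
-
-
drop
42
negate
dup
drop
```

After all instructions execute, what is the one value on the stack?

-42

-7     -> -7
dup    -> -7 -7
*      -> 49
-26    -> 49 -26
+      -> 23
5      -> 23 5
+      -> 28
54     -> 28 54
*      -> 1512
5      -> 1512 5
over   -> 1512 5 1512
rot    -> 5 1512 1512
dup    -> 5 1512 1512 1512
+      -> 5 1512 3024
over   -> 5 1512 3024 1512
-      -> 5 1512 1512
-      -> 5 0
-      -> 5
drop   -> (empty)
42     -> 42
negate -> -42
dup    -> -42 -42
drop   -> -42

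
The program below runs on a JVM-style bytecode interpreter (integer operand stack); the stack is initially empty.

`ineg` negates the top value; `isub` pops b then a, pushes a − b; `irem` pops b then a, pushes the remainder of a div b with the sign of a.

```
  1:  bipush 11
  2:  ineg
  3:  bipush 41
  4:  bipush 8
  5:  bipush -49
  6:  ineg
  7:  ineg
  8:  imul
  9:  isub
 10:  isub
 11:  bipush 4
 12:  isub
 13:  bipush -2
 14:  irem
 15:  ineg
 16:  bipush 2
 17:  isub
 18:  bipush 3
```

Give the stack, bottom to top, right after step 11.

bipush 11  -> 11
ineg       -> -11
bipush 41  -> -11 41
bipush 8   -> -11 41 8
bipush -49 -> -11 41 8 -49
ineg       -> -11 41 8 49
ineg       -> -11 41 8 -49
imul       -> -11 41 -392
isub       -> -11 433
isub       -> -444
bipush 4   -> -444 4

[-444, 4]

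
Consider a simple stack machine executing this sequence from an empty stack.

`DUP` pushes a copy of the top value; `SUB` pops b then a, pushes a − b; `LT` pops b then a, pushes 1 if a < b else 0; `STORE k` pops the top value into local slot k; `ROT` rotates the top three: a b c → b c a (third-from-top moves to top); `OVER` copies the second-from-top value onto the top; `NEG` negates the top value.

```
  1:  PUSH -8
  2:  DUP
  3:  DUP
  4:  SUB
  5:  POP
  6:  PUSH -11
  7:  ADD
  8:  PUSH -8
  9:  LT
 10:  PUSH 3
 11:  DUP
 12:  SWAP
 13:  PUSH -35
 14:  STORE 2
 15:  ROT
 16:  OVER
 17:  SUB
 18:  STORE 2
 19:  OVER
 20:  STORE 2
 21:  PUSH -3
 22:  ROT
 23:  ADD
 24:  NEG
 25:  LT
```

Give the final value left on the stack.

0

PUSH -8  → [-8]
DUP      → [-8, -8]
DUP      → [-8, -8, -8]
SUB      → [-8, 0]
POP      → [-8]
PUSH -11 → [-8, -11]
ADD      → [-19]
PUSH -8  → [-19, -8]
LT       → [1]
PUSH 3   → [1, 3]
DUP      → [1, 3, 3]
SWAP     → [1, 3, 3]
PUSH -35 → [1, 3, 3, -35]
STORE 2  → [1, 3, 3]
ROT      → [3, 3, 1]
OVER     → [3, 3, 1, 3]
SUB      → [3, 3, -2]
STORE 2  → [3, 3]
OVER     → [3, 3, 3]
STORE 2  → [3, 3]
PUSH -3  → [3, 3, -3]
ROT      → [3, -3, 3]
ADD      → [3, 0]
NEG      → [3, 0]
LT       → [0]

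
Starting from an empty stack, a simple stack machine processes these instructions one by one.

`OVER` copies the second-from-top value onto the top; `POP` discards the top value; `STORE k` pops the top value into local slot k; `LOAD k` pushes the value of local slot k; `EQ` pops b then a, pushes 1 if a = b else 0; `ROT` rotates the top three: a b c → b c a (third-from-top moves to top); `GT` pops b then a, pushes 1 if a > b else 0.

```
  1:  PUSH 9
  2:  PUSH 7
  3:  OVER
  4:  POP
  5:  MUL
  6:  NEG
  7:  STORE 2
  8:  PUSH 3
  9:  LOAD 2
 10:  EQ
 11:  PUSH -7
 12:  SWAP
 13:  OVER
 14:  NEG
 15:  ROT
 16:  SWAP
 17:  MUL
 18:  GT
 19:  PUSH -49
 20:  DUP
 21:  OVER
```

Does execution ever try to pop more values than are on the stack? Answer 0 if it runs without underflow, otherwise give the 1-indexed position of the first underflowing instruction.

0

PUSH 9    [9]
PUSH 7    [9, 7]
OVER      [9, 7, 9]
POP       [9, 7]
MUL       [63]
NEG       [-63]
STORE 2   []
PUSH 3    [3]
LOAD 2    [3, -63]
EQ        [0]
PUSH -7   [0, -7]
SWAP      [-7, 0]
OVER      [-7, 0, -7]
NEG       [-7, 0, 7]
ROT       [0, 7, -7]
SWAP      [0, -7, 7]
MUL       [0, -49]
GT        [1]
PUSH -49  [1, -49]
DUP       [1, -49, -49]
OVER      [1, -49, -49, -49]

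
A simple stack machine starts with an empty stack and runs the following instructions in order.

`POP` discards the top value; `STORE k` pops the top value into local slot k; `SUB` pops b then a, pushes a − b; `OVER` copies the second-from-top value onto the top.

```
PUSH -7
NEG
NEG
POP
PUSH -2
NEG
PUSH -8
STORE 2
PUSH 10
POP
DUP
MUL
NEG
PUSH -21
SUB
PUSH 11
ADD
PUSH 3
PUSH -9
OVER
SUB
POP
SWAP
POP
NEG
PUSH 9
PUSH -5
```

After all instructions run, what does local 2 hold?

-8

PUSH -7  -> [-7]
NEG      -> [7]
NEG      -> [-7]
POP      -> []
PUSH -2  -> [-2]
NEG      -> [2]
PUSH -8  -> [2, -8]
STORE 2  -> [2]
PUSH 10  -> [2, 10]
POP      -> [2]
DUP      -> [2, 2]
MUL      -> [4]
NEG      -> [-4]
PUSH -21 -> [-4, -21]
SUB      -> [17]
PUSH 11  -> [17, 11]
ADD      -> [28]
PUSH 3   -> [28, 3]
PUSH -9  -> [28, 3, -9]
OVER     -> [28, 3, -9, 3]
SUB      -> [28, 3, -12]
POP      -> [28, 3]
SWAP     -> [3, 28]
POP      -> [3]
NEG      -> [-3]
PUSH 9   -> [-3, 9]
PUSH -5  -> [-3, 9, -5]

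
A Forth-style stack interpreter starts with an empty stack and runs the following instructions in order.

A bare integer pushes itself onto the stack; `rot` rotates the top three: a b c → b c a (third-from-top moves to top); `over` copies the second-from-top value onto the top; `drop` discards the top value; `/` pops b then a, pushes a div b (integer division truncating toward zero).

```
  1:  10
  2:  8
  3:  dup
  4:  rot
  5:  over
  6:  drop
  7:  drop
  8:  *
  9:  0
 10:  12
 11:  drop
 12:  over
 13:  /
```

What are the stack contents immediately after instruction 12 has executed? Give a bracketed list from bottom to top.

[64, 0, 64]

10   → [10]
8    → [10, 8]
dup  → [10, 8, 8]
rot  → [8, 8, 10]
over → [8, 8, 10, 8]
drop → [8, 8, 10]
drop → [8, 8]
*    → [64]
0    → [64, 0]
12   → [64, 0, 12]
drop → [64, 0]
over → [64, 0, 64]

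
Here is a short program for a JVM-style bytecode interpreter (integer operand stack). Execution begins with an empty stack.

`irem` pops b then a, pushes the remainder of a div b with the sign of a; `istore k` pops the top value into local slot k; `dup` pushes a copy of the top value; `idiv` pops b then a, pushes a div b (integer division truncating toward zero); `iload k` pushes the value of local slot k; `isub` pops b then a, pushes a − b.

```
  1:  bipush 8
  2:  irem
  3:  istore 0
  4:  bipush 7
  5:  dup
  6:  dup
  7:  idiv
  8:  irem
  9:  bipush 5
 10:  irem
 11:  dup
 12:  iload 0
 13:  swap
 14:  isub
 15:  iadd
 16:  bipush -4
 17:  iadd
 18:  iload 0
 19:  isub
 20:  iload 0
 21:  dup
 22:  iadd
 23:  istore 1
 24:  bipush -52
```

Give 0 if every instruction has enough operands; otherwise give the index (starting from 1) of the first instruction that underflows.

bipush 8 → 8
irem  — needs 2 operands, stack has 1 → underflow

2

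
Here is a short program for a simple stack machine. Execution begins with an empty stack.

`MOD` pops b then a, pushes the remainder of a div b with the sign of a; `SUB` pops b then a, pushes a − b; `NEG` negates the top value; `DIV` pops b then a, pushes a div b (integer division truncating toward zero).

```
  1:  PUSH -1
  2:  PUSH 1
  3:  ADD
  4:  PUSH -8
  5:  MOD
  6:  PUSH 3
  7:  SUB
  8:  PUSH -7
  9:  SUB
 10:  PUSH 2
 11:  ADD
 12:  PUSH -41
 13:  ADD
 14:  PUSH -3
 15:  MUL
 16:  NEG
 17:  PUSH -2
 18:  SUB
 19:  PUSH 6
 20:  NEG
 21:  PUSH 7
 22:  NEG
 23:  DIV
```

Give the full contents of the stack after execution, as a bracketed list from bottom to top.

[-103, 0]

PUSH -1  : [-1]
PUSH 1   : [-1, 1]
ADD      : [0]
PUSH -8  : [0, -8]
MOD      : [0]
PUSH 3   : [0, 3]
SUB      : [-3]
PUSH -7  : [-3, -7]
SUB      : [4]
PUSH 2   : [4, 2]
ADD      : [6]
PUSH -41 : [6, -41]
ADD      : [-35]
PUSH -3  : [-35, -3]
MUL      : [105]
NEG      : [-105]
PUSH -2  : [-105, -2]
SUB      : [-103]
PUSH 6   : [-103, 6]
NEG      : [-103, -6]
PUSH 7   : [-103, -6, 7]
NEG      : [-103, -6, -7]
DIV      : [-103, 0]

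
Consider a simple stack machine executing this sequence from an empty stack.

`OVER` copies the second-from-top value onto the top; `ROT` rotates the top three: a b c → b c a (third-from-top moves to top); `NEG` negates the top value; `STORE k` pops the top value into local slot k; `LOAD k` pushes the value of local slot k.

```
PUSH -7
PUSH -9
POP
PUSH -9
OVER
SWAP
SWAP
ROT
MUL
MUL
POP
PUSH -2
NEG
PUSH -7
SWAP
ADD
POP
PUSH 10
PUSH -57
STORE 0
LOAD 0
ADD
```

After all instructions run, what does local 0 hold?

-57

PUSH -7  -> [-7]
PUSH -9  -> [-7, -9]
POP      -> [-7]
PUSH -9  -> [-7, -9]
OVER     -> [-7, -9, -7]
SWAP     -> [-7, -7, -9]
SWAP     -> [-7, -9, -7]
ROT      -> [-9, -7, -7]
MUL      -> [-9, 49]
MUL      -> [-441]
POP      -> []
PUSH -2  -> [-2]
NEG      -> [2]
PUSH -7  -> [2, -7]
SWAP     -> [-7, 2]
ADD      -> [-5]
POP      -> []
PUSH 10  -> [10]
PUSH -57 -> [10, -57]
STORE 0  -> [10]
LOAD 0   -> [10, -57]
ADD      -> [-47]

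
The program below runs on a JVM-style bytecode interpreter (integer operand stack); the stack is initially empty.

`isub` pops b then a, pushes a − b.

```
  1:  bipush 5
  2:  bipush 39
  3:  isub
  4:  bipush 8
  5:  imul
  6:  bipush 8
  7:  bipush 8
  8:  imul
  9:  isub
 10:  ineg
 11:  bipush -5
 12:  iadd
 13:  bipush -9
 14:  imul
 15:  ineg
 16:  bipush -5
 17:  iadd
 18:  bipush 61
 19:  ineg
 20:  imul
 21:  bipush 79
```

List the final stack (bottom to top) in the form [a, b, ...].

[-181414, 79]

bipush 5   5
bipush 39  5 39
isub       -34
bipush 8   -34 8
imul       -272
bipush 8   -272 8
bipush 8   -272 8 8
imul       -272 64
isub       -336
ineg       336
bipush -5  336 -5
iadd       331
bipush -9  331 -9
imul       -2979
ineg       2979
bipush -5  2979 -5
iadd       2974
bipush 61  2974 61
ineg       2974 -61
imul       -181414
bipush 79  -181414 79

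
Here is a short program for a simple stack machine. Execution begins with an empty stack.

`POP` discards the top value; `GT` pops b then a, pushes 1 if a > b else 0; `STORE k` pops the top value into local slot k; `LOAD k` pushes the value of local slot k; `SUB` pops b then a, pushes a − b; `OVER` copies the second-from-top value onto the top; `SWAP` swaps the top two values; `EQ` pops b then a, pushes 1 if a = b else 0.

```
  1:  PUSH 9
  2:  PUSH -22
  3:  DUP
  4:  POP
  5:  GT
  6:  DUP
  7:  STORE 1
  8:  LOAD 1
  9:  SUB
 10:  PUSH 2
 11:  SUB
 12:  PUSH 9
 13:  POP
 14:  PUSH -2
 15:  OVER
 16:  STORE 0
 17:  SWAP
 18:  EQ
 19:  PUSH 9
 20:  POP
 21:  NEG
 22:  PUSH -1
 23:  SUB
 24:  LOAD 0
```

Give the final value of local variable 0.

-2

PUSH 9   → [9]
PUSH -22 → [9, -22]
DUP      → [9, -22, -22]
POP      → [9, -22]
GT       → [1]
DUP      → [1, 1]
STORE 1  → [1]
LOAD 1   → [1, 1]
SUB      → [0]
PUSH 2   → [0, 2]
SUB      → [-2]
PUSH 9   → [-2, 9]
POP      → [-2]
PUSH -2  → [-2, -2]
OVER     → [-2, -2, -2]
STORE 0  → [-2, -2]
SWAP     → [-2, -2]
EQ       → [1]
PUSH 9   → [1, 9]
POP      → [1]
NEG      → [-1]
PUSH -1  → [-1, -1]
SUB      → [0]
LOAD 0   → [0, -2]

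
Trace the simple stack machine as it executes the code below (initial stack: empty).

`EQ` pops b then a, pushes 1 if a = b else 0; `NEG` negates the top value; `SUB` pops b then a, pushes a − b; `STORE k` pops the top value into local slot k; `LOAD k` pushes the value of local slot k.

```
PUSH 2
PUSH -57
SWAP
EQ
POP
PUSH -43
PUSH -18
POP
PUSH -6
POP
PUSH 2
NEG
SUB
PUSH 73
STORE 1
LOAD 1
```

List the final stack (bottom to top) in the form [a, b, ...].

[-41, 73]

PUSH 2   : 2
PUSH -57 : 2 -57
SWAP     : -57 2
EQ       : 0
POP      : (empty)
PUSH -43 : -43
PUSH -18 : -43 -18
POP      : -43
PUSH -6  : -43 -6
POP      : -43
PUSH 2   : -43 2
NEG      : -43 -2
SUB      : -41
PUSH 73  : -41 73
STORE 1  : -41
LOAD 1   : -41 73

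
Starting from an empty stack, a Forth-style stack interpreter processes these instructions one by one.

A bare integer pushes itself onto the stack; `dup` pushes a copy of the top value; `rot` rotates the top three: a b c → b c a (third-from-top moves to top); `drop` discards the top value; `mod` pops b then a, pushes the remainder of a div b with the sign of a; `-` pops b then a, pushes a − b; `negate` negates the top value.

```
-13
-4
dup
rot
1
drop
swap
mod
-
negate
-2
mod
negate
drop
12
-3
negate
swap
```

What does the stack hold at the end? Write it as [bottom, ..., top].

[3, 12]

-13     -13
-4      -13 -4
dup     -13 -4 -4
rot     -4 -4 -13
1       -4 -4 -13 1
drop    -4 -4 -13
swap    -4 -13 -4
mod     -4 -1
-       -3
negate  3
-2      3 -2
mod     1
negate  -1
drop    (empty)
12      12
-3      12 -3
negate  12 3
swap    3 12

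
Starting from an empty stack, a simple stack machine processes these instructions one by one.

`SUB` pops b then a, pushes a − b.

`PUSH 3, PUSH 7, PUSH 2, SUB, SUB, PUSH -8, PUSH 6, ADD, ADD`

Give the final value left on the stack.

-4

PUSH 3   [3]
PUSH 7   [3, 7]
PUSH 2   [3, 7, 2]
SUB      [3, 5]
SUB      [-2]
PUSH -8  [-2, -8]
PUSH 6   [-2, -8, 6]
ADD      [-2, -2]
ADD      [-4]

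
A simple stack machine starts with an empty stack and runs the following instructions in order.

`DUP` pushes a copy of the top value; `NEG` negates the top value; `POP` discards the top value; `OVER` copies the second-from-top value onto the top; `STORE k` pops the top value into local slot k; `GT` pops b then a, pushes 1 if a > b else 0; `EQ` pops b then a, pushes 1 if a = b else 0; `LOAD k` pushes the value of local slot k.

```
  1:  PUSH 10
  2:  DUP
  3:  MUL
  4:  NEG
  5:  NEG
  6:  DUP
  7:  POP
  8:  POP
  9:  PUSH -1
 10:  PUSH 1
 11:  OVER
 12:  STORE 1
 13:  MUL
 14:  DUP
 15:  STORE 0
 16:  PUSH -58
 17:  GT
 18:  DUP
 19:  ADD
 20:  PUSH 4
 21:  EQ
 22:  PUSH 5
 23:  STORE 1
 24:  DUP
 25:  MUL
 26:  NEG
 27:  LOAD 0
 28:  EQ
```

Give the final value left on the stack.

PUSH 10  -> [10]
DUP      -> [10, 10]
MUL      -> [100]
NEG      -> [-100]
NEG      -> [100]
DUP      -> [100, 100]
POP      -> [100]
POP      -> []
PUSH -1  -> [-1]
PUSH 1   -> [-1, 1]
OVER     -> [-1, 1, -1]
STORE 1  -> [-1, 1]
MUL      -> [-1]
DUP      -> [-1, -1]
STORE 0  -> [-1]
PUSH -58 -> [-1, -58]
GT       -> [1]
DUP      -> [1, 1]
ADD      -> [2]
PUSH 4   -> [2, 4]
EQ       -> [0]
PUSH 5   -> [0, 5]
STORE 1  -> [0]
DUP      -> [0, 0]
MUL      -> [0]
NEG      -> [0]
LOAD 0   -> [0, -1]
EQ       -> [0]

0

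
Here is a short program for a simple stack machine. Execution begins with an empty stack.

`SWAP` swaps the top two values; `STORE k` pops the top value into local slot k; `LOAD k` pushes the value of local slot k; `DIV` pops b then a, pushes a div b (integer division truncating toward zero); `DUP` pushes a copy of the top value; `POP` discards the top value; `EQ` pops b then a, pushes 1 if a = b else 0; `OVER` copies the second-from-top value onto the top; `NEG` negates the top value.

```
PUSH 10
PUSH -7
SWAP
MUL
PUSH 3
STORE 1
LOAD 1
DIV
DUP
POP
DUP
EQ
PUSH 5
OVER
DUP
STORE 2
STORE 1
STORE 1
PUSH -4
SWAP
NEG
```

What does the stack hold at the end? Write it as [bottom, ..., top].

PUSH 10  10
PUSH -7  10 -7
SWAP     -7 10
MUL      -70
PUSH 3   -70 3
STORE 1  -70
LOAD 1   -70 3
DIV      -23
DUP      -23 -23
POP      -23
DUP      -23 -23
EQ       1
PUSH 5   1 5
OVER     1 5 1
DUP      1 5 1 1
STORE 2  1 5 1
STORE 1  1 5
STORE 1  1
PUSH -4  1 -4
SWAP     -4 1
NEG      -4 -1

[-4, -1]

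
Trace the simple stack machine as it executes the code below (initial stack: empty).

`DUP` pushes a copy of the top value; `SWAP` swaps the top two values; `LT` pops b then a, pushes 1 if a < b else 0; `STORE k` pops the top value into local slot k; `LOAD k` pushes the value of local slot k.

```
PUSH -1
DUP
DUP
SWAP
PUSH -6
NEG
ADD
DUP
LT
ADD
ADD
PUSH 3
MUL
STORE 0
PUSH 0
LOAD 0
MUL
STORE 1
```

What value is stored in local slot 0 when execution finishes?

PUSH -1 -> -1
DUP     -> -1 -1
DUP     -> -1 -1 -1
SWAP    -> -1 -1 -1
PUSH -6 -> -1 -1 -1 -6
NEG     -> -1 -1 -1 6
ADD     -> -1 -1 5
DUP     -> -1 -1 5 5
LT      -> -1 -1 0
ADD     -> -1 -1
ADD     -> -2
PUSH 3  -> -2 3
MUL     -> -6
STORE 0 -> (empty)
PUSH 0  -> 0
LOAD 0  -> 0 -6
MUL     -> 0
STORE 1 -> (empty)

-6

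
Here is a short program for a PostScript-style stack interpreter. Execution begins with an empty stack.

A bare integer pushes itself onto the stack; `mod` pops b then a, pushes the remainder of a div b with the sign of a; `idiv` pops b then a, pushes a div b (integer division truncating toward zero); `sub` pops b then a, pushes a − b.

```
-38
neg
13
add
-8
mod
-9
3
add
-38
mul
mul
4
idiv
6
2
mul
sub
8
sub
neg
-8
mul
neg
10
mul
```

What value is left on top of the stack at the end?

-38  : -38
neg  : 38
13   : 38 13
add  : 51
-8   : 51 -8
mod  : 3
-9   : 3 -9
3    : 3 -9 3
add  : 3 -6
-38  : 3 -6 -38
mul  : 3 228
mul  : 684
4    : 684 4
idiv : 171
6    : 171 6
2    : 171 6 2
mul  : 171 12
sub  : 159
8    : 159 8
sub  : 151
neg  : -151
-8   : -151 -8
mul  : 1208
neg  : -1208
10   : -1208 10
mul  : -12080

-12080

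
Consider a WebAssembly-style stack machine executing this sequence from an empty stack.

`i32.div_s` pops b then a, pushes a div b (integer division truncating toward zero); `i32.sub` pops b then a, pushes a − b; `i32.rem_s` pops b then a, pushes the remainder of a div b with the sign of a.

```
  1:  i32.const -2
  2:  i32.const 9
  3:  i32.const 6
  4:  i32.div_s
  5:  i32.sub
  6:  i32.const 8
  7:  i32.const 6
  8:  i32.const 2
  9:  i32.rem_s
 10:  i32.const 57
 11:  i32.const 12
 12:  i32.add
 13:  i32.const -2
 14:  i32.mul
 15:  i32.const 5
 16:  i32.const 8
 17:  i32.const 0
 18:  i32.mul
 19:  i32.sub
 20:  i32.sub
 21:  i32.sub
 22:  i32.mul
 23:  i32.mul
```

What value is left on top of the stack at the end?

-3432

i32.const -2  [-2]
i32.const 9   [-2, 9]
i32.const 6   [-2, 9, 6]
i32.div_s     [-2, 1]
i32.sub       [-3]
i32.const 8   [-3, 8]
i32.const 6   [-3, 8, 6]
i32.const 2   [-3, 8, 6, 2]
i32.rem_s     [-3, 8, 0]
i32.const 57  [-3, 8, 0, 57]
i32.const 12  [-3, 8, 0, 57, 12]
i32.add       [-3, 8, 0, 69]
i32.const -2  [-3, 8, 0, 69, -2]
i32.mul       [-3, 8, 0, -138]
i32.const 5   [-3, 8, 0, -138, 5]
i32.const 8   [-3, 8, 0, -138, 5, 8]
i32.const 0   [-3, 8, 0, -138, 5, 8, 0]
i32.mul       [-3, 8, 0, -138, 5, 0]
i32.sub       [-3, 8, 0, -138, 5]
i32.sub       [-3, 8, 0, -143]
i32.sub       [-3, 8, 143]
i32.mul       [-3, 1144]
i32.mul       [-3432]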